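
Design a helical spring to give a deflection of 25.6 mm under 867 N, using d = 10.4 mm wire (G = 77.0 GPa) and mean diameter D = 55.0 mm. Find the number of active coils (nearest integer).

Required rate k = F/δ = 867/25.6 = 33.867 N/mm
N_a = Gd⁴/(8D³k) = (77.0×10³ × 10.4⁴)/(8 × 55.0³ × 33.867)
    = 9.00791e+08 / 4.50772e+07 = 19.98 → 20 coils

20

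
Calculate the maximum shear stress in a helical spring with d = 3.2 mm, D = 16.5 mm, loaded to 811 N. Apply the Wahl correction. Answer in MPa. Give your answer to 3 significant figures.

Spring index C = D/d = 16.5/3.2 = 5.1562
K_W = (4C−1)/(4C−4) + 0.615/C = 19.625/16.625 + 0.1193 = 1.2997
τ₀ = 8FD/(πd³) = 8·811·16.5/(π·3.2³) = 107052/102.94 = 1039.9 MPa
τ_max = K·τ₀ = 1.2997 × 1039.9 = 1351.6 MPa

1350 MPa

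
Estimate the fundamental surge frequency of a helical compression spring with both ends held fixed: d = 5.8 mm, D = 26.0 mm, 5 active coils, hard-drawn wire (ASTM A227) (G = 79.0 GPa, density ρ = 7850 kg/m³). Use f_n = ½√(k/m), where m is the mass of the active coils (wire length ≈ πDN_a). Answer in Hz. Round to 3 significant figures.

613 Hz

k = Gd⁴/(8D³N_a) = (79.0×10³)(5.8⁴)/(8·26.0³·5) = 127.16 N/mm = 1.2716e+05 N/m
Wire length L = πDN_a = π·26.0·5 = 408.41 mm
m = ρ·(πd²/4)·L = 7850 × 26.421×10⁻⁶ m² × 0.40841 m = 0.084705 kg
f_n = ½√(k/m) = 0.5·√(1.2716e+05/0.084705) = 0.5·√(1.5012e+06) = 612.63 Hz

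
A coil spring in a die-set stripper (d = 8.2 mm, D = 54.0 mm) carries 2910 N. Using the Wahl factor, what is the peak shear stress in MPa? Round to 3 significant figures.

891 MPa

Spring index C = D/d = 54.0/8.2 = 6.5854
K_W = (4C−1)/(4C−4) + 0.615/C = 25.341/22.341 + 0.0934 = 1.2277
τ₀ = 8FD/(πd³) = 8·2910·54.0/(π·8.2³) = 1.25712e+06/1732.2 = 725.75 MPa
τ_max = K·τ₀ = 1.2277 × 725.75 = 890.98 MPa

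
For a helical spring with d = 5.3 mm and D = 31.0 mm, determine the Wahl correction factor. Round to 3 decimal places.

1.260

C = D/d = 31.0/5.3 = 5.8491
K_W = (4C−1)/(4C−4) + 0.615/C = 22.396/19.396 + 0.1051 = 1.2598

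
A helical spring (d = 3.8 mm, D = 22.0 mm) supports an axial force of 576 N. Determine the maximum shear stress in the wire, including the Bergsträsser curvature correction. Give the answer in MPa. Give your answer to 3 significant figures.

Spring index C = D/d = 22.0/3.8 = 5.7895
K_B = (4C+2)/(4C−3) = 25.158/20.158 = 1.2480
τ₀ = 8FD/(πd³) = 8·576·22.0/(π·3.8³) = 101376/172.39 = 588.08 MPa
τ_max = K·τ₀ = 1.2480 × 588.08 = 733.95 MPa

734 MPa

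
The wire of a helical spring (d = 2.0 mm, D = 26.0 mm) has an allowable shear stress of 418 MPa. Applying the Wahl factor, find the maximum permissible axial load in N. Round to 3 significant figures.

45.5 N

C = D/d = 26.0/2.0 = 13.0000
K_W = (4C−1)/(4C−4) + 0.615/C = 51.000/48.000 + 0.0473 = 1.1098
τ_max = K·8FD/(πd³) → F_max = τ_allow·πd³/(8DK)
F_max = 418·π·2.0³/(8·26.0·1.1098) = 10505/230.84 = 45.51 N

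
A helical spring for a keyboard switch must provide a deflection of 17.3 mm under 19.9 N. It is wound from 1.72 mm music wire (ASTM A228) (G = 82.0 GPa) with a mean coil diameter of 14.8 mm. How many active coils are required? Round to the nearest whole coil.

24

Required rate k = F/δ = 19.9/17.3 = 1.1503 N/mm
N_a = Gd⁴/(8D³k) = (82.0×10³ × 1.72⁴)/(8 × 14.8³ × 1.1503)
    = 717675 / 29832 = 24.06 → 24 coils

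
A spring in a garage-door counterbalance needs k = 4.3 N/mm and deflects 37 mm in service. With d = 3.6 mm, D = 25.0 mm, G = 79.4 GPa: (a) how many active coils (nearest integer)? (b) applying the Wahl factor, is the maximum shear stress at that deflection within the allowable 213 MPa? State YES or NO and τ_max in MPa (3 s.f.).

(a) 25 coils; (b) NO, τ_max = 262 MPa

N_a = Gd⁴/(8D³k) = (79.4×10³)(3.6⁴)/(8·25.0³·4.3) = 24.81 → N_a = 25
Actual rate k = Gd⁴/(8D³·25) = 4.2676 N/mm
Working load F = kδ = 4.2676·37 = 157.9 N
C = 25.0/3.6 = 6.9444; K_W = (4C−1)/(4C−4)+0.615/C = 1.2147
τ_max = K_W·8FD/(πd³) = 1.2147·215.45 = 261.72 MPa
τ_max > 213 MPa → exceeds allowable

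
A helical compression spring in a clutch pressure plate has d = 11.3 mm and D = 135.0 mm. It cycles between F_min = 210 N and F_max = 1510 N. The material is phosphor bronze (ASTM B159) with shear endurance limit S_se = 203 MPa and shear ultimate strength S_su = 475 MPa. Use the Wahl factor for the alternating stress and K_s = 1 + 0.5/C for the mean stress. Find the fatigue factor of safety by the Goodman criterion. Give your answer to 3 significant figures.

C = D/d = 135.0/11.3 = 11.9469; K_W = (4C−1)/(4C−4)+0.615/C = 1.1200; K_s = 1+0.5/C = 1.0419
F_a = (F_max−F_min)/2 = 650 N; F_m = (F_max+F_min)/2 = 860 N
τ_a = K_W·8F_aD/(πd³) = 1.1200 × 154.86 = 173.45 MPa
τ_m = K_s·8F_mD/(πd³) = 1.0419 × 204.9 = 213.47 MPa
Goodman: 1/n_f = τ_a/S_se + τ_m/S_su = 173.45/203 + 213.47/475 = 0.85442 + 0.44942 = 1.3038
n_f = 1/1.3038 = 0.767

0.767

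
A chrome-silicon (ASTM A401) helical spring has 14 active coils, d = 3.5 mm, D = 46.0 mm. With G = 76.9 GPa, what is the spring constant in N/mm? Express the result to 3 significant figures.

1.06 N/mm

k = Gd⁴/(8D³N_a) = (76.9×10³ × 3.5⁴) / (8 × 46.0³ × 14)
  = 1.15398e+07 / 1.09016e+07 = 1.0585 N/mm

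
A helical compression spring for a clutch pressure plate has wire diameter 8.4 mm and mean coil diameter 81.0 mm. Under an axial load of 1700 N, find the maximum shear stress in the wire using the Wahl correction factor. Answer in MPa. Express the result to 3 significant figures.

681 MPa

Spring index C = D/d = 81.0/8.4 = 9.6429
K_W = (4C−1)/(4C−4) + 0.615/C = 37.571/34.571 + 0.0638 = 1.1506
τ₀ = 8FD/(πd³) = 8·1700·81.0/(π·8.4³) = 1.1016e+06/1862 = 591.61 MPa
τ_max = K·τ₀ = 1.1506 × 591.61 = 680.68 MPa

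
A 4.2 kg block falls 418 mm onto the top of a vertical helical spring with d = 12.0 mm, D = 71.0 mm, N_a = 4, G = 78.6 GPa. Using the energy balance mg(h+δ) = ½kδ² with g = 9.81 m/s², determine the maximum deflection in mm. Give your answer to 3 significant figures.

k = Gd⁴/(8D³N_a) = (78.6×10³)(12.0⁴)/(8·71.0³·4) = 142.31 N/mm
W = mg = 4.2 × 9.81 = 41.202 N
½kδ² − Wδ − Wh = 0 → δ = (W + √(W² + 2kWh))/k
δ = (41.202 + √(1697.6 + 4.9017e+06))/142.31 = (41.202 + 2214.4)/142.31 = 15.85 mm

15.9 mm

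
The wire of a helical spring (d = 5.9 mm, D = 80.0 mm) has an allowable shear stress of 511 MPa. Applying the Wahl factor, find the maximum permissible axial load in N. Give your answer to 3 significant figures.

466 N

C = D/d = 80.0/5.9 = 13.5593
K_W = (4C−1)/(4C−4) + 0.615/C = 53.237/50.237 + 0.0454 = 1.1051
τ_max = K·8FD/(πd³) → F_max = τ_allow·πd³/(8DK)
F_max = 511·π·5.9³/(8·80.0·1.1051) = 3.2971e+05/707.25 = 466.18 N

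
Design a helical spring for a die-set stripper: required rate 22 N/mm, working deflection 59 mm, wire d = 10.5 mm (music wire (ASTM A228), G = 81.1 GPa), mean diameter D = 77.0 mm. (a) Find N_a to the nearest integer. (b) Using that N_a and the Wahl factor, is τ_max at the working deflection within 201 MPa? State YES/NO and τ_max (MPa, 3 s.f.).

(a) 12 coils; (b) NO, τ_max = 270 MPa

N_a = Gd⁴/(8D³k) = (81.1×10³)(10.5⁴)/(8·77.0³·22) = 12.27 → N_a = 12
Actual rate k = Gd⁴/(8D³·12) = 22.492 N/mm
Working load F = kδ = 22.492·59 = 1327 N
C = 77.0/10.5 = 7.3333; K_W = (4C−1)/(4C−4)+0.615/C = 1.2023
τ_max = K_W·8FD/(πd³) = 1.2023·224.78 = 270.24 MPa
τ_max > 201 MPa → exceeds allowable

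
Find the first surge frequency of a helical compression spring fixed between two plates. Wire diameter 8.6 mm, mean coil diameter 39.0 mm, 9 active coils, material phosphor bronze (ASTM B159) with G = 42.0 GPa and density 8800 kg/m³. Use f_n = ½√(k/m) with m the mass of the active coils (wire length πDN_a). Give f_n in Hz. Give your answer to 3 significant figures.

k = Gd⁴/(8D³N_a) = (42.0×10³)(8.6⁴)/(8·39.0³·9) = 53.792 N/mm = 53792 N/m
Wire length L = πDN_a = π·39.0·9 = 1102.7 mm
m = ρ·(πd²/4)·L = 8800 × 58.088×10⁻⁶ m² × 1.1027 m = 0.56367 kg
f_n = ½√(k/m) = 0.5·√(53792/0.56367) = 0.5·√(95431) = 154.46 Hz

154 Hz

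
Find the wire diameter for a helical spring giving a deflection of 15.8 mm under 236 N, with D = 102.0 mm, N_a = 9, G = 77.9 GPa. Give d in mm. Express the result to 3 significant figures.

11.0 mm

Required rate k = F/δ = 236/15.8 = 14.937 N/mm
d = (8D³N_a·k / G)^(1/4) = (8·102.0³·9·14.937 / (77.9×10³))^0.25
  = (14650)^0.25 = 11.0018 mm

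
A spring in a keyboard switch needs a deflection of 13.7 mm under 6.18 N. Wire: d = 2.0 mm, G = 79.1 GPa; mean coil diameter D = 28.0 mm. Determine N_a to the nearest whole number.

Required rate k = F/δ = 6.18/13.7 = 0.45109 N/mm
N_a = Gd⁴/(8D³k) = (79.1×10³ × 2.0⁴)/(8 × 28.0³ × 0.45109)
    = 1.2656e+06 / 79219.5 = 15.98 → 16 coils

16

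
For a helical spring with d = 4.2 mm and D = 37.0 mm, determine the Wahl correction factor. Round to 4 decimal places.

1.1658

C = D/d = 37.0/4.2 = 8.8095
K_W = (4C−1)/(4C−4) + 0.615/C = 34.238/31.238 + 0.0698 = 1.1658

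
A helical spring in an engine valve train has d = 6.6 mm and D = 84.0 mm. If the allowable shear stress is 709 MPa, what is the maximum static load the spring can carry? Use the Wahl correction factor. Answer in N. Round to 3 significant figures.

857 N

C = D/d = 84.0/6.6 = 12.7273
K_W = (4C−1)/(4C−4) + 0.615/C = 49.909/46.909 + 0.0483 = 1.1123
τ_max = K·8FD/(πd³) → F_max = τ_allow·πd³/(8DK)
F_max = 709·π·6.6³/(8·84.0·1.1123) = 6.4037e+05/747.45 = 856.73 N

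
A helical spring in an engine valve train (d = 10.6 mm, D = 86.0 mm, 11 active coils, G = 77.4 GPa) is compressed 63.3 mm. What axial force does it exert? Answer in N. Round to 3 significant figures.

1110 N

k = Gd⁴/(8D³N_a) = (77.4×10³)(10.6⁴)/(8·86.0³·11) = 17.458 N/mm
F = k·δ = 17.458 × 63.3 = 1105.1 N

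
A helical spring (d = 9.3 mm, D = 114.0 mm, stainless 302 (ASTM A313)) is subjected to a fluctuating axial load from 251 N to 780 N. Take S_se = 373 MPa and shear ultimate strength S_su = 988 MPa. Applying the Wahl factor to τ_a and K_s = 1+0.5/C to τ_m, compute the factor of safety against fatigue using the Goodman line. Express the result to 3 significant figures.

C = D/d = 114.0/9.3 = 12.2581; K_W = (4C−1)/(4C−4)+0.615/C = 1.1168; K_s = 1+0.5/C = 1.0408
F_a = (F_max−F_min)/2 = 264.5 N; F_m = (F_max+F_min)/2 = 515.5 N
τ_a = K_W·8F_aD/(πd³) = 1.1168 × 95.46 = 106.61 MPa
τ_m = K_s·8F_mD/(πd³) = 1.0408 × 186.05 = 193.64 MPa
Goodman: 1/n_f = τ_a/S_se + τ_m/S_su = 106.61/373 + 193.64/988 = 0.28581 + 0.19599 = 0.4818
n_f = 1/0.4818 = 2.076

2.08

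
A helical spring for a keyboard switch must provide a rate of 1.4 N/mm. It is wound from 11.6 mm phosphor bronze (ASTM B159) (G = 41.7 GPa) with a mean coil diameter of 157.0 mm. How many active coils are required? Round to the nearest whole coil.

N_a = Gd⁴/(8D³k) = (41.7×10³ × 11.6⁴)/(8 × 157.0³ × 1.4)
    = 7.55037e+08 / 4.33428e+07 = 17.42 → 17 coils

17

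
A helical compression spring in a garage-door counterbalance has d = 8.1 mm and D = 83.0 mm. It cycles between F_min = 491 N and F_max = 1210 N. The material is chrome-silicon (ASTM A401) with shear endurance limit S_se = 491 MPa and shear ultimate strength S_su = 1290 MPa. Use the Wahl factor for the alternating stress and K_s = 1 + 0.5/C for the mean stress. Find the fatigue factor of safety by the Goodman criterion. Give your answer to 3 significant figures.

C = D/d = 83.0/8.1 = 10.2469; K_W = (4C−1)/(4C−4)+0.615/C = 1.1411; K_s = 1+0.5/C = 1.0488
F_a = (F_max−F_min)/2 = 359.5 N; F_m = (F_max+F_min)/2 = 850.5 N
τ_a = K_W·8F_aD/(πd³) = 1.1411 × 142.98 = 163.15 MPa
τ_m = K_s·8F_mD/(πd³) = 1.0488 × 338.25 = 354.75 MPa
Goodman: 1/n_f = τ_a/S_se + τ_m/S_su = 163.15/491 + 354.75/1290 = 0.33229 + 0.27500 = 0.60729
n_f = 1/0.60729 = 1.647

1.65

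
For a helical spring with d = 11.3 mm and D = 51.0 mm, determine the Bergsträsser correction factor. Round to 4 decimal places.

C = D/d = 51.0/11.3 = 4.5133
K_B = (4C+2)/(4C−3) = 20.053/15.053 = 1.3322

1.3322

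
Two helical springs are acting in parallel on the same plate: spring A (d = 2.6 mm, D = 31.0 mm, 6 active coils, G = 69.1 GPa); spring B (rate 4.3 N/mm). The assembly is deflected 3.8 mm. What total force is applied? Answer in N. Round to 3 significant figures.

k_A = Gd⁴/(8D³N_a) = (69.1×10³)(2.6⁴)/(8·31.0³·6) = 2.2082 N/mm
Parallel: k_eq = 2.2082 + 4.3 = 6.5082 N/mm
F = k_eq·δ = 6.5082·3.8 = 24.731 N

24.7 N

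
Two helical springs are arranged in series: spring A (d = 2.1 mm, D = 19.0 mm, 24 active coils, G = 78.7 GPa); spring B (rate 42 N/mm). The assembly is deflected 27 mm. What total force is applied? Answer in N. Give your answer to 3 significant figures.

30.5 N

k_A = Gd⁴/(8D³N_a) = (78.7×10³)(2.1⁴)/(8·19.0³·24) = 1.1622 N/mm
Series: 1/k_eq = 1/1.1622 + 1/42 = 0.88423; k_eq = 1.1309 N/mm
F = k_eq·δ = 1.1309·27 = 30.535 N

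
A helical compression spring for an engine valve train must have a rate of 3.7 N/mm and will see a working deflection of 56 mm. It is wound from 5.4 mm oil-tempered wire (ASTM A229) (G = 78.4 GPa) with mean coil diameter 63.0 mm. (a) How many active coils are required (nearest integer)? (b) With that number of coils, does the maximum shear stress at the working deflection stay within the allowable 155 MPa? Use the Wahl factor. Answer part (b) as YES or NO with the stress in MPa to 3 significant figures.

(a) 9 coils; (b) NO, τ_max = 237 MPa

N_a = Gd⁴/(8D³k) = (78.4×10³)(5.4⁴)/(8·63.0³·3.7) = 9.007 → N_a = 9
Actual rate k = Gd⁴/(8D³·9) = 3.7029 N/mm
Working load F = kδ = 3.7029·56 = 207.36 N
C = 63.0/5.4 = 11.6667; K_W = (4C−1)/(4C−4)+0.615/C = 1.1230
τ_max = K_W·8FD/(πd³) = 1.1230·211.26 = 237.25 MPa
τ_max > 155 MPa → exceeds allowable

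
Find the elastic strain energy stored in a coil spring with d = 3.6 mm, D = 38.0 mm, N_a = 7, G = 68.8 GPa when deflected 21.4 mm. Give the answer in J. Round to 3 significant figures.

0.861 J

k = Gd⁴/(8D³N_a) = (68.8×10³)(3.6⁴)/(8·38.0³·7) = 3.7606 N/mm
U = ½kδ² = 0.5 × 3.7606 × 21.4² = 861.11 N·mm = 0.86111 J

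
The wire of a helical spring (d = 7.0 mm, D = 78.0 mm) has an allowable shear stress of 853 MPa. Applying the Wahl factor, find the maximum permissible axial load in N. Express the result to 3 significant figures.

C = D/d = 78.0/7.0 = 11.1429
K_W = (4C−1)/(4C−4) + 0.615/C = 43.571/40.571 + 0.0552 = 1.1291
τ_max = K·8FD/(πd³) → F_max = τ_allow·πd³/(8DK)
F_max = 853·π·7.0³/(8·78.0·1.1291) = 9.1916e+05/704.58 = 1304.6 N

1300 N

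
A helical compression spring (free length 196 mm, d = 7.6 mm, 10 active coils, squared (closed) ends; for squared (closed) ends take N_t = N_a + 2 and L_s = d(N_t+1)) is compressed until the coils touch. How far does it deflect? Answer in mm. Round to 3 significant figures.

N_t = 12; L_s = 7.6·13 = 98.8 mm
δ_solid = L₀ − L_s = 196 − 98.8 = 97.2 mm

97.2 mm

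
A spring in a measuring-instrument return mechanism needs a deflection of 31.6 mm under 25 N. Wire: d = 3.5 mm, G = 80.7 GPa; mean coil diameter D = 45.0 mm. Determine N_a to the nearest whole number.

Required rate k = F/δ = 25/31.6 = 0.79114 N/mm
N_a = Gd⁴/(8D³k) = (80.7×10³ × 3.5⁴)/(8 × 45.0³ × 0.79114)
    = 1.211e+07 / 576741 = 21 → 21 coils

21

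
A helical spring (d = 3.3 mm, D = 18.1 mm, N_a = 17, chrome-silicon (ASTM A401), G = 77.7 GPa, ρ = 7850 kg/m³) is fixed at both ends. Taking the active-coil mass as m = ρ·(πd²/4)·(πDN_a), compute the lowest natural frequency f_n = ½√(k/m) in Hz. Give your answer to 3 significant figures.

k = Gd⁴/(8D³N_a) = (77.7×10³)(3.3⁴)/(8·18.1³·17) = 11.426 N/mm = 11426 N/m
Wire length L = πDN_a = π·18.1·17 = 966.67 mm
m = ρ·(πd²/4)·L = 7850 × 8.553×10⁻⁶ m² × 0.96667 m = 0.064903 kg
f_n = ½√(k/m) = 0.5·√(11426/0.064903) = 0.5·√(1.7605e+05) = 209.79 Hz

210 Hz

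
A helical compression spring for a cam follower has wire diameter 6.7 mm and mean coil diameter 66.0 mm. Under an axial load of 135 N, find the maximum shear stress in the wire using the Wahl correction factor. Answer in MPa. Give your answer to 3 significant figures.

Spring index C = D/d = 66.0/6.7 = 9.8507
K_W = (4C−1)/(4C−4) + 0.615/C = 38.403/35.403 + 0.0624 = 1.1472
τ₀ = 8FD/(πd³) = 8·135·66.0/(π·6.7³) = 71280/944.87 = 75.439 MPa
τ_max = K·τ₀ = 1.1472 × 75.439 = 86.541 MPa

86.5 MPa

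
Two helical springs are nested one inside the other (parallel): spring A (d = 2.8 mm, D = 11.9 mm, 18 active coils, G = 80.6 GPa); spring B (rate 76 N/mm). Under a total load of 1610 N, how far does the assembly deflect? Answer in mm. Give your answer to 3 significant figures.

16.7 mm

k_A = Gd⁴/(8D³N_a) = (80.6×10³)(2.8⁴)/(8·11.9³·18) = 20.416 N/mm
Parallel: k_eq = 20.416 + 76 = 96.416 N/mm
δ = F/k_eq = 1610/96.416 = 16.699 mm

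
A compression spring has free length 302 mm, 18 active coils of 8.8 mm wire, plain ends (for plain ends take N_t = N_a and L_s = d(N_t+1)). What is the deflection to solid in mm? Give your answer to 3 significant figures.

N_t = 18; L_s = 8.8·19 = 167.2 mm
δ_solid = L₀ − L_s = 302 − 167.2 = 134.8 mm

135 mm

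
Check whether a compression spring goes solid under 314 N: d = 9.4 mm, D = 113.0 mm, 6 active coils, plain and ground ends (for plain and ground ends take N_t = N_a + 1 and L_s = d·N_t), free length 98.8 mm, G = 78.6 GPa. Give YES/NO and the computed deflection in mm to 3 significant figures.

YES, δ = 35.4 mm

k = Gd⁴/(8D³N_a) = (78.6×10³)(9.4⁴)/(8·113.0³·6) = 8.8605 N/mm
N_t = 7; L_s = 9.4·7 = 65.8 mm; δ_solid = L₀ − L_s = 98.8 − 65.8 = 33 mm
δ = F/k = 314/8.8605 = 35.438 mm
δ ≥ δ_solid → spring goes solid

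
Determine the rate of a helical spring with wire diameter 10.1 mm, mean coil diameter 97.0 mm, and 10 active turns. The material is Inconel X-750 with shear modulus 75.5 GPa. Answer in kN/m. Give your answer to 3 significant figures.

10.8 kN/m

k = Gd⁴/(8D³N_a) = (75.5×10³ × 10.1⁴) / (8 × 97.0³ × 10)
  = 7.85656e+08 / 7.30138e+07 = 10.76 N/mm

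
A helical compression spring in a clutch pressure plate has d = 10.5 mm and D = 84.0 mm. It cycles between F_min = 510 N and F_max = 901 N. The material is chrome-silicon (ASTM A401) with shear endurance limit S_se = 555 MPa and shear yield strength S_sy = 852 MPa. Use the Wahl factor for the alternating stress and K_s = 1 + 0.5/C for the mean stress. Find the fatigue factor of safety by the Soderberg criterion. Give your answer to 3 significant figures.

C = D/d = 84.0/10.5 = 8.0000; K_W = (4C−1)/(4C−4)+0.615/C = 1.1840; K_s = 1+0.5/C = 1.0625
F_a = (F_max−F_min)/2 = 195.5 N; F_m = (F_max+F_min)/2 = 705.5 N
τ_a = K_W·8F_aD/(πd³) = 1.1840 × 36.124 = 42.772 MPa
τ_m = K_s·8F_mD/(πd³) = 1.0625 × 130.36 = 138.51 MPa
Soderberg: 1/n_f = τ_a/S_se + τ_m/S_sy = 42.772/555 + 138.51/852 = 0.07707 + 0.16257 = 0.23964
n_f = 1/0.23964 = 4.173

4.17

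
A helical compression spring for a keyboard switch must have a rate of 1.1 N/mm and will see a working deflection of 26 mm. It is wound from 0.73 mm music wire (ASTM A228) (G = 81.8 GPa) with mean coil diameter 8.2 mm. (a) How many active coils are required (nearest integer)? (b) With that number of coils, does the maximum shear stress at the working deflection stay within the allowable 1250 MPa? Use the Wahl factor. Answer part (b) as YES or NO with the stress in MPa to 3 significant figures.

(a) 5 coils; (b) NO, τ_max = 1660 MPa

N_a = Gd⁴/(8D³k) = (81.8×10³)(0.73⁴)/(8·8.2³·1.1) = 4.788 → N_a = 5
Actual rate k = Gd⁴/(8D³·5) = 1.0533 N/mm
Working load F = kδ = 1.0533·26 = 27.385 N
C = 8.2/0.73 = 11.2329; K_W = (4C−1)/(4C−4)+0.615/C = 1.1280
τ_max = K_W·8FD/(πd³) = 1.1280·1469.9 = 1658.2 MPa
τ_max > 1250 MPa → exceeds allowable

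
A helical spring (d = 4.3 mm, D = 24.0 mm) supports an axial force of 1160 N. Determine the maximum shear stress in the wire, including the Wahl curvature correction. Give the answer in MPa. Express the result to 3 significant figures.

1140 MPa

Spring index C = D/d = 24.0/4.3 = 5.5814
K_W = (4C−1)/(4C−4) + 0.615/C = 21.326/18.326 + 0.1102 = 1.2739
τ₀ = 8FD/(πd³) = 8·1160·24.0/(π·4.3³) = 222720/249.78 = 891.67 MPa
τ_max = K·τ₀ = 1.2739 × 891.67 = 1135.9 MPa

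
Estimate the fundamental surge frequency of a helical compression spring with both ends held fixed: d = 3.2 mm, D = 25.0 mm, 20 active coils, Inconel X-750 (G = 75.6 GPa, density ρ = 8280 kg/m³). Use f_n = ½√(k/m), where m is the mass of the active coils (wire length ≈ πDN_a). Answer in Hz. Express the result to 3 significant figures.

k = Gd⁴/(8D³N_a) = (75.6×10³)(3.2⁴)/(8·25.0³·20) = 3.1709 N/mm = 3170.9 N/m
Wire length L = πDN_a = π·25.0·20 = 1570.8 mm
m = ρ·(πd²/4)·L = 8280 × 8.0425×10⁻⁶ m² × 1.5708 m = 0.1046 kg
f_n = ½√(k/m) = 0.5·√(3170.9/0.1046) = 0.5·√(30314) = 87.054 Hz

87.1 Hz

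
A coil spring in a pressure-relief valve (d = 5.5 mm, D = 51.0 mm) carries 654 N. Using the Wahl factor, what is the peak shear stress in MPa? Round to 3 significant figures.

Spring index C = D/d = 51.0/5.5 = 9.2727
K_W = (4C−1)/(4C−4) + 0.615/C = 36.091/33.091 + 0.0663 = 1.1570
τ₀ = 8FD/(πd³) = 8·654·51.0/(π·5.5³) = 266832/522.68 = 510.5 MPa
τ_max = K·τ₀ = 1.1570 × 510.5 = 590.65 MPa

591 MPa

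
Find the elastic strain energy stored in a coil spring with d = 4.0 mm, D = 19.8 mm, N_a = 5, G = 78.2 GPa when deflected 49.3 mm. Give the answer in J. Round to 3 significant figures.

78.4 J

k = Gd⁴/(8D³N_a) = (78.2×10³)(4.0⁴)/(8·19.8³·5) = 64.475 N/mm
U = ½kδ² = 0.5 × 64.475 × 49.3² = 78353 N·mm = 78.353 J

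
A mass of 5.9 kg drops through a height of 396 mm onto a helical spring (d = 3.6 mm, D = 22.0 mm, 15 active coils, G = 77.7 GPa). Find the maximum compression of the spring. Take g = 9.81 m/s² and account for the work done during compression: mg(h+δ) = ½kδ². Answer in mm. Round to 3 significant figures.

72.9 mm

k = Gd⁴/(8D³N_a) = (77.7×10³)(3.6⁴)/(8·22.0³·15) = 10.214 N/mm
W = mg = 5.9 × 9.81 = 57.879 N
½kδ² − Wδ − Wh = 0 → δ = (W + √(W² + 2kWh))/k
δ = (57.879 + √(3350 + 468196))/10.214 = (57.879 + 686.69)/10.214 = 72.899 mm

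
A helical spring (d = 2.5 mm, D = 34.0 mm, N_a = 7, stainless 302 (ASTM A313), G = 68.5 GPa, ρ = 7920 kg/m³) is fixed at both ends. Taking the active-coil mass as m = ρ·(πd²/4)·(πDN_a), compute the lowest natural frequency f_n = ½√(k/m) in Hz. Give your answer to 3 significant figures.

k = Gd⁴/(8D³N_a) = (68.5×10³)(2.5⁴)/(8·34.0³·7) = 1.2157 N/mm = 1215.7 N/m
Wire length L = πDN_a = π·34.0·7 = 747.7 mm
m = ρ·(πd²/4)·L = 7920 × 4.9087×10⁻⁶ m² × 0.7477 m = 0.029068 kg
f_n = ½√(k/m) = 0.5·√(1215.7/0.029068) = 0.5·√(41822) = 102.25 Hz

102 Hz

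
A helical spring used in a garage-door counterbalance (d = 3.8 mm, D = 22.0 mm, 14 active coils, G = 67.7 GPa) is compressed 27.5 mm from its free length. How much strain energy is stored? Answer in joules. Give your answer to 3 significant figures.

4.48 J

k = Gd⁴/(8D³N_a) = (67.7×10³)(3.8⁴)/(8·22.0³·14) = 11.837 N/mm
U = ½kδ² = 0.5 × 11.837 × 27.5² = 4475.8 N·mm = 4.4758 J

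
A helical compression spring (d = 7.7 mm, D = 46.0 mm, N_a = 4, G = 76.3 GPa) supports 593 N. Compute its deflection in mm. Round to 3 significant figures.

k = Gd⁴/(8D³N_a) = (76.3×10³)(7.7⁴)/(8·46.0³·4) = 86.112 N/mm
δ = F/k = 593 / 86.112 = 6.8864 mm

6.89 mm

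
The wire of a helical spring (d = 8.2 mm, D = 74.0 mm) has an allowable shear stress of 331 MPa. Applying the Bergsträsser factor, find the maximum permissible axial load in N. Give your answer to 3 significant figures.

841 N

C = D/d = 74.0/8.2 = 9.0244
K_B = (4C+2)/(4C−3) = 38.098/33.098 = 1.1511
τ_max = K·8FD/(πd³) → F_max = τ_allow·πd³/(8DK)
F_max = 331·π·8.2³/(8·74.0·1.1511) = 5.7335e+05/681.43 = 841.39 N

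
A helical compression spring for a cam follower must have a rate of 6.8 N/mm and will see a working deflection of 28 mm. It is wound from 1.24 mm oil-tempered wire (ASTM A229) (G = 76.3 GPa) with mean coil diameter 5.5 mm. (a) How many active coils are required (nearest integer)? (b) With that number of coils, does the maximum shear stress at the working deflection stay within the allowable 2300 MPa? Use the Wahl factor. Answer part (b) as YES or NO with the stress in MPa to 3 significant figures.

N_a = Gd⁴/(8D³k) = (76.3×10³)(1.24⁴)/(8·5.5³·6.8) = 19.93 → N_a = 20
Actual rate k = Gd⁴/(8D³·20) = 6.7765 N/mm
Working load F = kδ = 6.7765·28 = 189.74 N
C = 5.5/1.24 = 4.4355; K_W = (4C−1)/(4C−4)+0.615/C = 1.3570
τ_max = K_W·8FD/(πd³) = 1.3570·1393.8 = 1891.3 MPa
τ_max ≤ 2300 MPa → acceptable

(a) 20 coils; (b) YES, τ_max = 1890 MPa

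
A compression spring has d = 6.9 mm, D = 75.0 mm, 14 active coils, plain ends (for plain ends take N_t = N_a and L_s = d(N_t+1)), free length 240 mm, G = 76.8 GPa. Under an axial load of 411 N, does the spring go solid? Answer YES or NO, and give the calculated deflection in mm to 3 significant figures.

NO, δ = 112 mm

k = Gd⁴/(8D³N_a) = (76.8×10³)(6.9⁴)/(8·75.0³·14) = 3.6843 N/mm
N_t = 14; L_s = 6.9·15 = 103.5 mm; δ_solid = L₀ − L_s = 240 − 103.5 = 136.5 mm
δ = F/k = 411/3.6843 = 111.55 mm
δ < δ_solid → spring does not go solid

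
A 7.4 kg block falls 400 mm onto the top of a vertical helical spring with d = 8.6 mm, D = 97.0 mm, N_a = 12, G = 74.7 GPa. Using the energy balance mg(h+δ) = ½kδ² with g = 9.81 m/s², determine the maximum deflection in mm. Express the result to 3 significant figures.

k = Gd⁴/(8D³N_a) = (74.7×10³)(8.6⁴)/(8·97.0³·12) = 4.6637 N/mm
W = mg = 7.4 × 9.81 = 72.594 N
½kδ² − Wδ − Wh = 0 → δ = (W + √(W² + 2kWh))/k
δ = (72.594 + √(5269.9 + 270844))/4.6637 = (72.594 + 525.47)/4.6637 = 128.24 mm

128 mm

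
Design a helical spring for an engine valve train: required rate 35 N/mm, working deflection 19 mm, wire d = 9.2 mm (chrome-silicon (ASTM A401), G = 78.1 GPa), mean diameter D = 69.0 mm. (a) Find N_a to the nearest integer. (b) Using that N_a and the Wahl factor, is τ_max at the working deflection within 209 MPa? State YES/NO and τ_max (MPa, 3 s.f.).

(a) 6 coils; (b) YES, τ_max = 182 MPa

N_a = Gd⁴/(8D³k) = (78.1×10³)(9.2⁴)/(8·69.0³·35) = 6.083 → N_a = 6
Actual rate k = Gd⁴/(8D³·6) = 35.482 N/mm
Working load F = kδ = 35.482·19 = 674.17 N
C = 69.0/9.2 = 7.5000; K_W = (4C−1)/(4C−4)+0.615/C = 1.1974
τ_max = K_W·8FD/(πd³) = 1.1974·152.12 = 182.15 MPa
τ_max ≤ 209 MPa → acceptable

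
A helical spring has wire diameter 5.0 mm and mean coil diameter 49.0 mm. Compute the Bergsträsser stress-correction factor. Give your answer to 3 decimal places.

1.138

C = D/d = 49.0/5.0 = 9.8000
K_B = (4C+2)/(4C−3) = 41.200/36.200 = 1.1381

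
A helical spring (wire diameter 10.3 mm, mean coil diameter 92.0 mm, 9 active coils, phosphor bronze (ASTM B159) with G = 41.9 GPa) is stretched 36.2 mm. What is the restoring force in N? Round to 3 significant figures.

304 N

k = Gd⁴/(8D³N_a) = (41.9×10³)(10.3⁴)/(8·92.0³·9) = 8.4114 N/mm
F = k·δ = 8.4114 × 36.2 = 304.49 N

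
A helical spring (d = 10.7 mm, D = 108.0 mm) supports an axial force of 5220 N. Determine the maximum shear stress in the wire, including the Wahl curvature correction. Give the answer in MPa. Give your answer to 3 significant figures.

1340 MPa

Spring index C = D/d = 108.0/10.7 = 10.0935
K_W = (4C−1)/(4C−4) + 0.615/C = 39.374/36.374 + 0.0609 = 1.1434
τ₀ = 8FD/(πd³) = 8·5220·108.0/(π·10.7³) = 4.51008e+06/3848.6 = 1171.9 MPa
τ_max = K·τ₀ = 1.1434 × 1171.9 = 1339.9 MPa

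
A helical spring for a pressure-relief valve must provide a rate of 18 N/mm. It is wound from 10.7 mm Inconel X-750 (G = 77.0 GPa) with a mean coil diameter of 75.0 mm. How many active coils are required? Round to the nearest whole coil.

17

N_a = Gd⁴/(8D³k) = (77.0×10³ × 10.7⁴)/(8 × 75.0³ × 18)
    = 1.00931e+09 / 6.075e+07 = 16.61 → 17 coils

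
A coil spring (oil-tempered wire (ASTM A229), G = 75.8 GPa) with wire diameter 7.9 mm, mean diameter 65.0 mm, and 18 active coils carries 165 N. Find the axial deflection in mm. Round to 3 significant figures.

k = Gd⁴/(8D³N_a) = (75.8×10³)(7.9⁴)/(8·65.0³·18) = 7.4658 N/mm
δ = F/k = 165 / 7.4658 = 22.101 mm

22.1 mm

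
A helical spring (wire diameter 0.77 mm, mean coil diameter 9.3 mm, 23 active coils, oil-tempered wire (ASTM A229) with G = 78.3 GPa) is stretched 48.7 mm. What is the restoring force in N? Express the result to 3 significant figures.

k = Gd⁴/(8D³N_a) = (78.3×10³)(0.77⁴)/(8·9.3³·23) = 0.18598 N/mm
F = k·δ = 0.18598 × 48.7 = 9.0571 N

9.06 N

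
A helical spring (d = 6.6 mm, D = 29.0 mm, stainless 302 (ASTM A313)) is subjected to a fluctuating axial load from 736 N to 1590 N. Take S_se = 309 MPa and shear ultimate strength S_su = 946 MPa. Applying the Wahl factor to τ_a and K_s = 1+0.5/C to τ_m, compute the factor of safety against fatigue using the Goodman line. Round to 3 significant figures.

1.20

C = D/d = 29.0/6.6 = 4.3939; K_W = (4C−1)/(4C−4)+0.615/C = 1.3609; K_s = 1+0.5/C = 1.1138
F_a = (F_max−F_min)/2 = 427 N; F_m = (F_max+F_min)/2 = 1163 N
τ_a = K_W·8F_aD/(πd³) = 1.3609 × 109.68 = 149.27 MPa
τ_m = K_s·8F_mD/(πd³) = 1.1138 × 298.73 = 332.73 MPa
Goodman: 1/n_f = τ_a/S_se + τ_m/S_su = 149.27/309 + 332.73/946 = 0.48308 + 0.35172 = 0.8348
n_f = 1/0.8348 = 1.198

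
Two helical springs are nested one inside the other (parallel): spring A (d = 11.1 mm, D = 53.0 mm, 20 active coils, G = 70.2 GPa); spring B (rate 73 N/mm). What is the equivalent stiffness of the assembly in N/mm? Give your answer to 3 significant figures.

118 N/mm

k_A = Gd⁴/(8D³N_a) = (70.2×10³)(11.1⁴)/(8·53.0³·20) = 44.739 N/mm
Parallel: k_eq = 44.739 + 73 = 117.74 N/mm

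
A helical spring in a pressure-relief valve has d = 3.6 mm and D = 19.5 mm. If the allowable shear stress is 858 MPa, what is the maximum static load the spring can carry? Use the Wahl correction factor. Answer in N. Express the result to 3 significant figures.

C = D/d = 19.5/3.6 = 5.4167
K_W = (4C−1)/(4C−4) + 0.615/C = 20.667/17.667 + 0.1135 = 1.2833
τ_max = K·8FD/(πd³) → F_max = τ_allow·πd³/(8DK)
F_max = 858·π·3.6³/(8·19.5·1.2833) = 1.2576e+05/200.2 = 628.17 N

628 N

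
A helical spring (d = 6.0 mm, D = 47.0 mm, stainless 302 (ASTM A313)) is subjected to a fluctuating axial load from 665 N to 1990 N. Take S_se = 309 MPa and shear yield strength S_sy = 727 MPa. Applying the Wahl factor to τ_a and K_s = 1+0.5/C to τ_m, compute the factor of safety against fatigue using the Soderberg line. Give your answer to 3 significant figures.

0.402

C = D/d = 47.0/6.0 = 7.8333; K_W = (4C−1)/(4C−4)+0.615/C = 1.1883; K_s = 1+0.5/C = 1.0638
F_a = (F_max−F_min)/2 = 662.5 N; F_m = (F_max+F_min)/2 = 1327.5 N
τ_a = K_W·8F_aD/(πd³) = 1.1883 × 367.09 = 436.2 MPa
τ_m = K_s·8F_mD/(πd³) = 1.0638 × 735.56 = 782.51 MPa
Soderberg: 1/n_f = τ_a/S_se + τ_m/S_sy = 436.2/309 + 782.51/727 = 1.41165 + 1.07636 = 2.488
n_f = 1/2.488 = 0.4019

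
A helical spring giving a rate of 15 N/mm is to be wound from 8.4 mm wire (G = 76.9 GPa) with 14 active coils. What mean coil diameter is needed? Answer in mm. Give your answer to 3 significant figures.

D = (Gd⁴/(8N_a·k))^(1/3) = (76.9×10³·8.4⁴/(8·14·15))^(1/3)
  = (227895)^(1/3) = 61.0817 mm

61.1 mm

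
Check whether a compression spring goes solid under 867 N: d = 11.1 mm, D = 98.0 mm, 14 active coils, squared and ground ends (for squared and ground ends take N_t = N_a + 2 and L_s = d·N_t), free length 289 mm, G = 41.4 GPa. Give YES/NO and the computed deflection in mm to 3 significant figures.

YES, δ = 145 mm

k = Gd⁴/(8D³N_a) = (41.4×10³)(11.1⁴)/(8·98.0³·14) = 5.9621 N/mm
N_t = 16; L_s = 11.1·16 = 177.6 mm; δ_solid = L₀ − L_s = 289 − 177.6 = 111.4 mm
δ = F/k = 867/5.9621 = 145.42 mm
δ ≥ δ_solid → spring goes solid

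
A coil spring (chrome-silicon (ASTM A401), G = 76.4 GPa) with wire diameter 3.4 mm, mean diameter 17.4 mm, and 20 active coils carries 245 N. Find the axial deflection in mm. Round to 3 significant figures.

20.2 mm

k = Gd⁴/(8D³N_a) = (76.4×10³)(3.4⁴)/(8·17.4³·20) = 12.113 N/mm
δ = F/k = 245 / 12.113 = 20.227 mm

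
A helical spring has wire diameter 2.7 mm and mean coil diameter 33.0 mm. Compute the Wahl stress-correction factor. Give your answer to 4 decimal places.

C = D/d = 33.0/2.7 = 12.2222
K_W = (4C−1)/(4C−4) + 0.615/C = 47.889/44.889 + 0.0503 = 1.1171

1.1171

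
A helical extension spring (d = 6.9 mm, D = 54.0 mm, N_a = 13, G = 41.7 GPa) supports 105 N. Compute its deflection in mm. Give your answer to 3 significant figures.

18.2 mm

k = Gd⁴/(8D³N_a) = (41.7×10³)(6.9⁴)/(8·54.0³·13) = 5.7719 N/mm
δ = F/k = 105 / 5.7719 = 18.192 mm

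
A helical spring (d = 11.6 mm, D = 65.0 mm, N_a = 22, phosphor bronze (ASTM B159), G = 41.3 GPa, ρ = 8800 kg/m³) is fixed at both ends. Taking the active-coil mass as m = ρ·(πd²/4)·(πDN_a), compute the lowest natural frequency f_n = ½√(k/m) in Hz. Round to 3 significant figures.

30.4 Hz

k = Gd⁴/(8D³N_a) = (41.3×10³)(11.6⁴)/(8·65.0³·22) = 15.471 N/mm = 15471 N/m
Wire length L = πDN_a = π·65.0·22 = 4492.5 mm
m = ρ·(πd²/4)·L = 8800 × 105.68×10⁻⁶ m² × 4.4925 m = 4.1781 kg
f_n = ½√(k/m) = 0.5·√(15471/4.1781) = 0.5·√(3703) = 30.426 Hz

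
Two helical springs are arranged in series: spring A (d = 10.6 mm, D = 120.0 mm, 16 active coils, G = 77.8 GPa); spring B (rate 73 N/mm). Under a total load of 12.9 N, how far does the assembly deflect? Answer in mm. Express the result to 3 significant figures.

3.08 mm

k_A = Gd⁴/(8D³N_a) = (77.8×10³)(10.6⁴)/(8·120.0³·16) = 4.4407 N/mm
Series: 1/k_eq = 1/4.4407 + 1/73 = 0.23889; k_eq = 4.186 N/mm
δ = F/k_eq = 12.9/4.186 = 3.0817 mm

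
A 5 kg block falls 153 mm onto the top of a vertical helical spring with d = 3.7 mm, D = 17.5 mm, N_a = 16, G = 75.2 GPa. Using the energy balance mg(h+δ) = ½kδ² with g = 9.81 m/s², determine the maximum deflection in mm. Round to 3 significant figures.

29.5 mm

k = Gd⁴/(8D³N_a) = (75.2×10³)(3.7⁴)/(8·17.5³·16) = 20.545 N/mm
W = mg = 5 × 9.81 = 49.05 N
½kδ² − Wδ − Wh = 0 → δ = (W + √(W² + 2kWh))/k
δ = (49.05 + √(2405.9 + 308362))/20.545 = (49.05 + 557.47)/20.545 = 29.522 mm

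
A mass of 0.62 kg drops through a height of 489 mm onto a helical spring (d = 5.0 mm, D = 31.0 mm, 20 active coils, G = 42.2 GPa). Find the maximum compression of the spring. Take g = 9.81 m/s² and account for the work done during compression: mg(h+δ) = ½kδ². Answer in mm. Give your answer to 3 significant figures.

33.9 mm

k = Gd⁴/(8D³N_a) = (42.2×10³)(5.0⁴)/(8·31.0³·20) = 5.5333 N/mm
W = mg = 0.62 × 9.81 = 6.0822 N
½kδ² − Wδ − Wh = 0 → δ = (W + √(W² + 2kWh))/k
δ = (6.0822 + √(36.993 + 32914.5))/5.5333 = (6.0822 + 181.53)/5.5333 = 33.905 mm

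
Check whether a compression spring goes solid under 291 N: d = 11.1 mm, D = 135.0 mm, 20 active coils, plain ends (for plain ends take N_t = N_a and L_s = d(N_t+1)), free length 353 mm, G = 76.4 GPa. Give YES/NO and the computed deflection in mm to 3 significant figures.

NO, δ = 98.8 mm

k = Gd⁴/(8D³N_a) = (76.4×10³)(11.1⁴)/(8·135.0³·20) = 2.9462 N/mm
N_t = 20; L_s = 11.1·21 = 233.1 mm; δ_solid = L₀ − L_s = 353 − 233.1 = 119.9 mm
δ = F/k = 291/2.9462 = 98.771 mm
δ < δ_solid → spring does not go solid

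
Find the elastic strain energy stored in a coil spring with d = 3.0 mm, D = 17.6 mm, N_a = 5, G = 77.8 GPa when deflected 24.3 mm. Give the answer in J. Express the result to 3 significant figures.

k = Gd⁴/(8D³N_a) = (77.8×10³)(3.0⁴)/(8·17.6³·5) = 28.898 N/mm
U = ½kδ² = 0.5 × 28.898 × 24.3² = 8532 N·mm = 8.532 J

8.53 J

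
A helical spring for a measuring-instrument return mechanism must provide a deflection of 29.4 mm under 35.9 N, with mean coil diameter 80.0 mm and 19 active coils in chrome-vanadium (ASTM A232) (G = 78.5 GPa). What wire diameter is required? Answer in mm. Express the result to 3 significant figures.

5.90 mm

Required rate k = F/δ = 35.9/29.4 = 1.2211 N/mm
d = (8D³N_a·k / G)^(1/4) = (8·80.0³·19·1.2211 / (78.5×10³))^0.25
  = (1210.6)^0.25 = 5.8986 mm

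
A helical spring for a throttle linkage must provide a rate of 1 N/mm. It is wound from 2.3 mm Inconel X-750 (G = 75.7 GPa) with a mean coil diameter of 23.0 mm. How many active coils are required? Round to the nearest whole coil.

N_a = Gd⁴/(8D³k) = (75.7×10³ × 2.3⁴)/(8 × 23.0³ × 1)
    = 2.1184e+06 / 97336 = 21.76 → 22 coils

22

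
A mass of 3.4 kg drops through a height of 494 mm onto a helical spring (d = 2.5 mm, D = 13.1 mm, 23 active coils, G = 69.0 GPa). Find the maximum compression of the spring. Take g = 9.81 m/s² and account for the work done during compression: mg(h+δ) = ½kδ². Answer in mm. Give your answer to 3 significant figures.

k = Gd⁴/(8D³N_a) = (69.0×10³)(2.5⁴)/(8·13.1³·23) = 6.5159 N/mm
W = mg = 3.4 × 9.81 = 33.354 N
½kδ² − Wδ − Wh = 0 → δ = (W + √(W² + 2kWh))/k
δ = (33.354 + √(1112.5 + 214725))/6.5159 = (33.354 + 464.58)/6.5159 = 76.418 mm

76.4 mm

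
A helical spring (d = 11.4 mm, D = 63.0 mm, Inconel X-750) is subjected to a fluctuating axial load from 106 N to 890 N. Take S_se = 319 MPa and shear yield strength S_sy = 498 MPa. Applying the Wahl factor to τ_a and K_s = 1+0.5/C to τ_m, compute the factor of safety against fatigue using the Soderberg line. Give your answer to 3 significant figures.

3.47

C = D/d = 63.0/11.4 = 5.5263; K_W = (4C−1)/(4C−4)+0.615/C = 1.2770; K_s = 1+0.5/C = 1.0905
F_a = (F_max−F_min)/2 = 392 N; F_m = (F_max+F_min)/2 = 498 N
τ_a = K_W·8F_aD/(πd³) = 1.2770 × 42.448 = 54.205 MPa
τ_m = K_s·8F_mD/(πd³) = 1.0905 × 53.926 = 58.805 MPa
Soderberg: 1/n_f = τ_a/S_se + τ_m/S_sy = 54.205/319 + 58.805/498 = 0.16992 + 0.11808 = 0.288
n_f = 1/0.288 = 3.472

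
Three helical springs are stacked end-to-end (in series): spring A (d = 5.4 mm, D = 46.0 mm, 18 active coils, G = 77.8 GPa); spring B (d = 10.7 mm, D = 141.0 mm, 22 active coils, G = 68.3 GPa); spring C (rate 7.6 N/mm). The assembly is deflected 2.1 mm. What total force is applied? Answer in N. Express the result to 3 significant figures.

k_A = Gd⁴/(8D³N_a) = (77.8×10³)(5.4⁴)/(8·46.0³·18) = 4.7197 N/mm
k_B = Gd⁴/(8D³N_a) = (68.3×10³)(10.7⁴)/(8·141.0³·22) = 1.8146 N/mm
Series: 1/k_eq = 1/4.7197 + 1/1.8146 + 1/7.6 = 0.89453; k_eq = 1.1179 N/mm
F = k_eq·δ = 1.1179·2.1 = 2.3476 N

2.35 N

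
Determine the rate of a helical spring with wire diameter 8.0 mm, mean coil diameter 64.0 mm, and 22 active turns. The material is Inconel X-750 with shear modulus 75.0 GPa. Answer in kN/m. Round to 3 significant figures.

6.66 kN/m

k = Gd⁴/(8D³N_a) = (75.0×10³ × 8.0⁴) / (8 × 64.0³ × 22)
  = 3.072e+08 / 4.61373e+07 = 6.6584 N/mm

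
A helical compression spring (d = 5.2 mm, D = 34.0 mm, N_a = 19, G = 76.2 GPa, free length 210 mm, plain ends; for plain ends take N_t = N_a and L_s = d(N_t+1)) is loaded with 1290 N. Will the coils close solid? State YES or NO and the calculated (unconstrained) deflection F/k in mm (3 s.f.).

YES, δ = 138 mm

k = Gd⁴/(8D³N_a) = (76.2×10³)(5.2⁴)/(8·34.0³·19) = 9.3258 N/mm
N_t = 19; L_s = 5.2·20 = 104 mm; δ_solid = L₀ − L_s = 210 − 104 = 106 mm
δ = F/k = 1290/9.3258 = 138.33 mm
δ ≥ δ_solid → spring goes solid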